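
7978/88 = 90 + 29/44 ≈ 90.66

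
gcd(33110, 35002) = 946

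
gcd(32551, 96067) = 1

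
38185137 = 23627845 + 14557292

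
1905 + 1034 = 2939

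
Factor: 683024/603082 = 2^3*331^(-1)*911^(-1)*42689^1 = 341512/301541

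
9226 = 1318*7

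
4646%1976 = 694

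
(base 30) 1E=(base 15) 2E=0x2C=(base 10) 44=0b101100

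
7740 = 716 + 7024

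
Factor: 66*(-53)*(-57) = 2^1*3^2*11^1*19^1*53^1 = 199386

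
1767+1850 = 3617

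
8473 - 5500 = 2973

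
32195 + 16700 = 48895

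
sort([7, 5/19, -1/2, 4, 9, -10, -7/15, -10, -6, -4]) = [-10, -10, -6, -4, -1/2, -7/15, 5/19, 4, 7, 9]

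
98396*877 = 86293292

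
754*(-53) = -39962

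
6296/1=6296=6296.00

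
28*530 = 14840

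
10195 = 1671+8524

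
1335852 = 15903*84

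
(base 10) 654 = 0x28e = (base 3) 220020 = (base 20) 1ce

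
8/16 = 1/2 = 0.50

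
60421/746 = 80 + 741/746 ≈ 80.99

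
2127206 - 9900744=-7773538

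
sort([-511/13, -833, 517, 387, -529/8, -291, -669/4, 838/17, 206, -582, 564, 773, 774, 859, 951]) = [-833, -582, -291, -669/4, -529/8, -511/13, 838/17, 206, 387, 517, 564, 773, 774, 859, 951]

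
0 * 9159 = 0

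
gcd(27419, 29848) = 7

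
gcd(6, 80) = 2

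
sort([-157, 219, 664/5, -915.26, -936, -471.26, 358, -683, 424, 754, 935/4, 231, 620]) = [-936, -915.26, -683, -471.26, -157, 664/5, 219, 231, 935/4, 358, 424, 620, 754]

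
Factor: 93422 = 2^1 * 7^1 * 6673^1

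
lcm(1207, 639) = 10863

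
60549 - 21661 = 38888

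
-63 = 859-922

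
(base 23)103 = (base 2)1000010100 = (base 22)124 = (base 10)532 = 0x214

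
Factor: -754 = -1*2^1*13^1*29^1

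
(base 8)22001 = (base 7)35605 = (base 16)2401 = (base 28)bl5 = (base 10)9217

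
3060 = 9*340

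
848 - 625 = 223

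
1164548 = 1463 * 796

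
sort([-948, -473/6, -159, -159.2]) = [-948, -159.2, -159, -473/6]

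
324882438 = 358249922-33367484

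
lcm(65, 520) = 520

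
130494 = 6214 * 21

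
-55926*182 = -10178532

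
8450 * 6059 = 51198550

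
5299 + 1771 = 7070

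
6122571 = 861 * 7111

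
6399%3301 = 3098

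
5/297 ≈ 0.0168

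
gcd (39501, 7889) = 7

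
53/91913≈0.000577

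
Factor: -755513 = -1 * 11^1 * 68683^1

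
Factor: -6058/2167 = -1*2^1*11^(-1)*13^1*197^(-1)*233^1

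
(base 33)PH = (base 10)842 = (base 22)1G6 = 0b1101001010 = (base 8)1512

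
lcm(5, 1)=5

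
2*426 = 852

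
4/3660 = 1/915 ≈ 0.00109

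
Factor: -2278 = -1*2^1*17^1*67^1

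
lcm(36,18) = 36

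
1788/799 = 2 + 190/799 ≈ 2.24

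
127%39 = 10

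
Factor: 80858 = 2^1 * 40429^1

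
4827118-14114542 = -9287424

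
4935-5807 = -872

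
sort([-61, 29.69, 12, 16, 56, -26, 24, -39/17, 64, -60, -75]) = [-75, -61, -60, -26, -39/17, 12, 16, 24, 29.69, 56, 64]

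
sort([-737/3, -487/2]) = [-737/3, -487/2]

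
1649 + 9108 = 10757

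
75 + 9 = 84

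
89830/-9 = -9981 - 1/9 ≈ -9981.11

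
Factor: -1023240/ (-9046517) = 2^3*3^1*5^1*53^ (-1)*8527^1*170689^ (-1)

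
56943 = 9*6327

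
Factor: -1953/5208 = -1 * 2^ (-3) * 3^1 = -3/8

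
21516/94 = 10758/47≈228.89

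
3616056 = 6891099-3275043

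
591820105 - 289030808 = 302789297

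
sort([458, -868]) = [-868, 458]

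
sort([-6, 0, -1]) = [-6, -1, 0]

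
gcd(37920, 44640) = 480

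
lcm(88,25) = 2200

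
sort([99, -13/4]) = [-13/4, 99]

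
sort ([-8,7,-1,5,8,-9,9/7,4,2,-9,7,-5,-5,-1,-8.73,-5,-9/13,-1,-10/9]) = [-9,-9,-8.73,-8,-5,-5,-5,-10/9,-1,-1,-1,-9/13,9/7,2,4,5,7,7,8]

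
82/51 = 1 + 31/51 ≈ 1.61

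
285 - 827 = -542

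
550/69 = 7 + 67/69 ≈ 7.97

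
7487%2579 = 2329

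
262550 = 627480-364930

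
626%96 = 50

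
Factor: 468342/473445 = 2^1*5^(-1)*7^1*59^1*167^(-1) = 826/835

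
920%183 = 5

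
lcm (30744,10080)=614880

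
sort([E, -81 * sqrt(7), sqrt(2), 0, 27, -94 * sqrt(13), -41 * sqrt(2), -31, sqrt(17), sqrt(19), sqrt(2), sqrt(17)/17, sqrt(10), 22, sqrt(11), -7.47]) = [-94 * sqrt(13), -81 * sqrt(7), -41 * sqrt(2), -31, -7.47, 0, sqrt(17)/17, sqrt(2), sqrt(2), E, sqrt(10), sqrt(11), sqrt(17), sqrt(19), 22, 27]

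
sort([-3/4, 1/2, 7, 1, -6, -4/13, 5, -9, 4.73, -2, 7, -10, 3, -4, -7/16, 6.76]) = [-10, -9, -6, -4, -2, -3/4, -7/16, -4/13, 1/2, 1, 3, 4.73, 5, 6.76, 7, 7]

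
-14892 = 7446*(-2)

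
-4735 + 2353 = -2382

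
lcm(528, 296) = 19536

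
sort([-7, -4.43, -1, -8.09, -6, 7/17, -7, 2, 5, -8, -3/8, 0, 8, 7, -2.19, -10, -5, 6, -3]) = [-10, -8.09, -8, -7, -7, -6, -5, -4.43, -3, -2.19, -1, -3/8, 0, 7/17, 2, 5, 6, 7, 8]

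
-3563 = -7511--3948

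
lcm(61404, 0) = 0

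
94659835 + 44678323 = 139338158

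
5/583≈0.00858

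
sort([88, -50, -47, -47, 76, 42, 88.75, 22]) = [-50, -47, -47, 22, 42, 76, 88, 88.75]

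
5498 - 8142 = -2644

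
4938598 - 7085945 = -2147347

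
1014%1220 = 1014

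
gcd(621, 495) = 9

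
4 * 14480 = 57920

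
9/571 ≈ 0.0158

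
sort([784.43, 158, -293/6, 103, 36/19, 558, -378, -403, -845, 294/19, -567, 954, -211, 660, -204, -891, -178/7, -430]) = [-891, -845, -567, -430, -403, -378, -211, -204, -293/6, -178/7, 36/19, 294/19, 103, 158, 558, 660, 784.43, 954]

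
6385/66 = 96+49/66 ≈ 96.74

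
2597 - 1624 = 973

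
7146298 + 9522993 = 16669291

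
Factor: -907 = -1*907^1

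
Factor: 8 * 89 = 2^3 * 89^1 = 712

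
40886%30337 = 10549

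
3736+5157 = 8893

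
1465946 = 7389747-5923801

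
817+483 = 1300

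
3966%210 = 186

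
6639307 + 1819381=8458688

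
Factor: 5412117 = 3^1*71^1*25409^1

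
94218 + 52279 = 146497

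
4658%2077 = 504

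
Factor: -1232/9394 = -1 * 2^3 * 61^(-1) = -8/61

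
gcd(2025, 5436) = 9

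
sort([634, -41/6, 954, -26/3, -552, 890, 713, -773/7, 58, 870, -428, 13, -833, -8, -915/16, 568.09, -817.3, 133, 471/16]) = [-833, -817.3, -552, -428, -773/7, -915/16, -26/3, -8, -41/6, 13, 471/16, 58, 133, 568.09, 634, 713, 870, 890, 954]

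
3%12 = 3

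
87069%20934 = 3333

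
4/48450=2/24225 ≈ 0.0000826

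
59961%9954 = 237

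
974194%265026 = 179116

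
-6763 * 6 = -40578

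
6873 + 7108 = 13981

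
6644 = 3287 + 3357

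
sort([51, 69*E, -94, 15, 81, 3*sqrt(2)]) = [-94, 3*sqrt(2), 15, 51, 81, 69*E]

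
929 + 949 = 1878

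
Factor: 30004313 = 30004313^1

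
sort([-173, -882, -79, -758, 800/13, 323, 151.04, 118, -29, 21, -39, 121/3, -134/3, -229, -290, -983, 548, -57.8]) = [-983, -882, -758, -290, -229, -173, -79, -57.8, -134/3, -39, -29, 21, 121/3, 800/13, 118, 151.04, 323, 548]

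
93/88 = 1 + 5/88 ≈ 1.06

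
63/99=7/11 ≈ 0.636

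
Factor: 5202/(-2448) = -1*2^(-3)*17^1 = -17/8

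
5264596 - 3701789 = 1562807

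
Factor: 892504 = 2^3*29^1*3847^1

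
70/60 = 1 + 1/6 ≈ 1.17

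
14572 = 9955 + 4617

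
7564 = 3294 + 4270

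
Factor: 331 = 331^1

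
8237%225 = 137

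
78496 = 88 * 892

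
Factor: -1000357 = -1*1000357^1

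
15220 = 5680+9540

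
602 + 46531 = 47133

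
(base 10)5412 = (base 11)4080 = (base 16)1524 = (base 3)21102110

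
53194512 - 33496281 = 19698231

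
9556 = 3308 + 6248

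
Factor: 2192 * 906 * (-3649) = -1 * 2^5 * 3^1 * 41^1 * 89^1 * 137^1 * 151^1 = -7246738848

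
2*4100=8200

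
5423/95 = 57 + 8/95 ≈ 57.08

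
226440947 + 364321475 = 590762422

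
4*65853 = 263412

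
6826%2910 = 1006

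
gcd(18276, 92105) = 1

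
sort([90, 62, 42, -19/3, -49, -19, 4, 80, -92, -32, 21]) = [-92, -49, -32, -19, -19/3, 4, 21, 42, 62, 80, 90]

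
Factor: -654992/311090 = -1*2^3*5^(-1)*47^1*67^1*2393^(-1) = -25192/11965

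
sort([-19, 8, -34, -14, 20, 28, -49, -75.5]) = [-75.5, -49, -34, -19, -14, 8, 20, 28]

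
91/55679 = 7/4283 ≈ 0.00163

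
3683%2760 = 923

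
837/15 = 279/5 = 55.80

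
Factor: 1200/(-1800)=-1 * 2^1 * 3^(-1)=-2/3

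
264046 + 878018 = 1142064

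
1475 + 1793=3268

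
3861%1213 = 222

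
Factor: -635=-1*5^1*127^1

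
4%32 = 4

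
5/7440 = 1/1488 ≈ 0.000672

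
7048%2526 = 1996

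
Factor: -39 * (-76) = 2^2 * 3^1 * 13^1 * 19^1 = 2964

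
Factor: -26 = -1*2^1*13^1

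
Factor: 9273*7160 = 2^3*3^1*5^1*11^1*179^1*281^1 = 66394680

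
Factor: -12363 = -1*3^1*13^1*317^1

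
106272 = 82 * 1296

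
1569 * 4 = 6276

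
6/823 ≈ 0.00729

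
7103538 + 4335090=11438628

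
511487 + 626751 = 1138238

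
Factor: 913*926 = 2^1*11^1*83^1*463^1 = 845438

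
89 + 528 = 617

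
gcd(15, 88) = 1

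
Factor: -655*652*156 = -1*2^4*3^1*5^1*13^1*131^1*163^1 = -66621360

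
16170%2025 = 1995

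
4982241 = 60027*83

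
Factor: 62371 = 97^1*643^1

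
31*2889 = 89559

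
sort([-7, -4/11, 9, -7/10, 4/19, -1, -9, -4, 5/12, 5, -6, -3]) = [-9, -7, -6, -4, -3, -1, -7/10, -4/11, 4/19, 5/12, 5, 9]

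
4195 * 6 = 25170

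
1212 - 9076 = -7864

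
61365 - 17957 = 43408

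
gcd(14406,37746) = 6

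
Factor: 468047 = 59^1*7933^1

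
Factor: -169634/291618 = -1*3^(-2)*17^(-1)*89^1 = -89/153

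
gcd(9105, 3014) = 1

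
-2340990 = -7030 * 333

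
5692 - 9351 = -3659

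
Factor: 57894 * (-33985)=-1 * 2^1 * 3^1 * 5^1 * 7^1 * 971^1 * 9649^1=-1967527590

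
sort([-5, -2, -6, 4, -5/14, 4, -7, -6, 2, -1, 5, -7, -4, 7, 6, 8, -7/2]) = [-7, -7, -6, -6, -5, -4, -7/2, -2, -1, -5/14, 2, 4, 4, 5, 6, 7, 8]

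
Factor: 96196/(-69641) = -1 * 2^2 * 11^(-1) * 13^(-1) * 487^(-1) * 24049^1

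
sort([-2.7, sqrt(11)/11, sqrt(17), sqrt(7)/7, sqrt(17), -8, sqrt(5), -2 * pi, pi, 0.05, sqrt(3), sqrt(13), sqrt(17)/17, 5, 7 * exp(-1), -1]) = [-8, -2 * pi, -2.7, -1, 0.05, sqrt(17)/17, sqrt(11)/11, sqrt(7)/7, sqrt(3), sqrt(5), 7 * exp(-1), pi, sqrt(13), sqrt(17), sqrt(17), 5]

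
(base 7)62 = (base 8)54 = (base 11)40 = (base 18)28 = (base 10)44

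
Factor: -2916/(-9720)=2^(-1) * 3^1 * 5^(-1)=3/10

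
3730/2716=1 + 507/1358≈1.37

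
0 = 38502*0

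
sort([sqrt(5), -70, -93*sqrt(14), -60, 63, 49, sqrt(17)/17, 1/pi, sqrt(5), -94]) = [-93*sqrt(14), -94, -70, -60, sqrt(17)/17, 1/pi, sqrt(5), sqrt(5), 49, 63]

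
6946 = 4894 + 2052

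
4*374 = 1496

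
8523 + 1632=10155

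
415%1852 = 415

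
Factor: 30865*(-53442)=-1*2^1*3^2*5^1*2969^1*6173^1=-1649487330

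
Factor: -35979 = -1*3^1*67^1*179^1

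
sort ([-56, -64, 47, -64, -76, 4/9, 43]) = [-76, -64, -64, -56, 4/9, 43, 47]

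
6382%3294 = 3088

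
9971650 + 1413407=11385057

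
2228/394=1114/197 ≈ 5.65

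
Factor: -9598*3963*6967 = -1*2^1*3^1*1321^1*4799^1*6967^1 = -265002901158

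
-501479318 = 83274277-584753595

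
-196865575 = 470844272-667709847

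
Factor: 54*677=2^1*3^3*677^1=36558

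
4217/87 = 48 + 41/87 ≈ 48.47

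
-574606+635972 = 61366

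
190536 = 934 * 204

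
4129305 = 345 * 11969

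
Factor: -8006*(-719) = 2^1*719^1*4003^1 = 5756314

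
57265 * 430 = 24623950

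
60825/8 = 7603 + 1/8 ≈ 7603.13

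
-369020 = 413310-782330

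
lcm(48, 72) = 144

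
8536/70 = 4268/35 ≈ 121.94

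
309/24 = 103/8 ≈ 12.88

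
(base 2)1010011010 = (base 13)3c3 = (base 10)666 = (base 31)lf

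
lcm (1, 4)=4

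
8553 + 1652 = 10205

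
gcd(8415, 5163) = 3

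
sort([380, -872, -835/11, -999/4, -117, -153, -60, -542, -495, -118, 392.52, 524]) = [-872, -542, -495, -999/4, -153, -118, -117, -835/11, -60, 380, 392.52, 524]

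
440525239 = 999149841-558624602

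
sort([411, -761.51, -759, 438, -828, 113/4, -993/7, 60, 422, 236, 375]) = [-828, -761.51, -759, -993/7, 113/4, 60, 236, 375, 411, 422, 438]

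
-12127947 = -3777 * 3211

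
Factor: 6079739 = 113^1 * 173^1 * 311^1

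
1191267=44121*27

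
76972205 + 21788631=98760836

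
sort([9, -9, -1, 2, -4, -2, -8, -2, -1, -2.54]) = [-9, -8, -4, -2.54, -2, -2, -1, -1, 2, 9]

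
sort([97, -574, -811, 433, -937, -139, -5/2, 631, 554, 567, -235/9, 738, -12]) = [-937, -811, -574, -139, -235/9, -12, -5/2, 97, 433, 554, 567, 631, 738]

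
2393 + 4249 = 6642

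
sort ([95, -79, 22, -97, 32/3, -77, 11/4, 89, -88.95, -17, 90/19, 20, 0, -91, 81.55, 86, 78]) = [-97, -91, -88.95, -79, -77, -17, 0, 11/4, 90/19, 32/3, 20, 22, 78, 81.55, 86, 89, 95]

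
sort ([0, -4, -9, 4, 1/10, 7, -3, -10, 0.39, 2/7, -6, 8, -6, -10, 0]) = [-10, -10, -9, -6, -6, -4, -3, 0, 0, 1/10, 2/7, 0.39, 4, 7, 8]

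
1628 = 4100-2472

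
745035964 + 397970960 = 1143006924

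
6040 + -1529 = 4511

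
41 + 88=129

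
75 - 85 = -10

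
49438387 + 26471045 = 75909432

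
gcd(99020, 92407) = 1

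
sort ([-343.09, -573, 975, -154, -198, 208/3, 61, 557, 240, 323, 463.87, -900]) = [-900, -573, -343.09, -198, -154, 61, 208/3, 240, 323, 463.87, 557, 975]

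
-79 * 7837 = -619123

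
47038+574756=621794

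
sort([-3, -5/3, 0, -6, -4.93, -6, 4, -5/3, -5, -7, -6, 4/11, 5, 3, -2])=[-7, -6, -6, -6, -5, -4.93, -3, -2, -5/3, -5/3, 0, 4/11, 3, 4, 5]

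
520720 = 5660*92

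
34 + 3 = 37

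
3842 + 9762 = 13604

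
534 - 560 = -26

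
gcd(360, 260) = 20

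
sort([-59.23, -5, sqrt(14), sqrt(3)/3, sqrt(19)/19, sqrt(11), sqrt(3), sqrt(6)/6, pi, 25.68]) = [-59.23, -5, sqrt(19)/19, sqrt(6)/6, sqrt(3)/3, sqrt(3), pi, sqrt(11), sqrt(14), 25.68]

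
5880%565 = 230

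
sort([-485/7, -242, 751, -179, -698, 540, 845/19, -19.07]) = [-698, -242, -179, -485/7, -19.07, 845/19, 540, 751]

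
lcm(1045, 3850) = 73150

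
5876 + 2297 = 8173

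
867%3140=867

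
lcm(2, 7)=14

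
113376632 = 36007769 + 77368863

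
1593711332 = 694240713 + 899470619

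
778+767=1545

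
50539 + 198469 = 249008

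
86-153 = -67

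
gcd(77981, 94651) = 1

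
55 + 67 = 122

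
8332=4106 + 4226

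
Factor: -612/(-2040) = 2^(-1) * 3^1 * 5^(-1) = 3/10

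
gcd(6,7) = 1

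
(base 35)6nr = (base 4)1333312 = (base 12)489a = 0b1111111110110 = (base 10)8182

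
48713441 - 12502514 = 36210927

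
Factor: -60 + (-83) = -1*11^1*13^1 = -143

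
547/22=24 + 19/22 ≈ 24.86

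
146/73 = 2 = 2.00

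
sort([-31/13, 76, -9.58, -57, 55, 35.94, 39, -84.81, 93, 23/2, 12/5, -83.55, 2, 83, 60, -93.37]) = [-93.37, -84.81, -83.55, -57, -9.58, -31/13, 2, 12/5, 23/2, 35.94, 39, 55, 60, 76, 83, 93]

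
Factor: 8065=5^1 * 1613^1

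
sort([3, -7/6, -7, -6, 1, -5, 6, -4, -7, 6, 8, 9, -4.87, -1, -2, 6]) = [-7, -7, -6, -5, -4.87, -4, -2, -7/6, -1, 1, 3, 6, 6, 6, 8, 9]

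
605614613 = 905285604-299670991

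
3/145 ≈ 0.0207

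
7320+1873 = 9193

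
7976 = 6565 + 1411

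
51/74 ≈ 0.689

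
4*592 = 2368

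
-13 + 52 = 39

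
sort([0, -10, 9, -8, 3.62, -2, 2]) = [-10, -8, -2, 0, 2, 3.62, 9]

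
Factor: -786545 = -1 * 5^1 * 47^1 * 3347^1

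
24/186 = 4/31 ≈ 0.129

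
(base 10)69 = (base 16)45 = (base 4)1011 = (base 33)23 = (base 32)25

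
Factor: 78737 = 78737^1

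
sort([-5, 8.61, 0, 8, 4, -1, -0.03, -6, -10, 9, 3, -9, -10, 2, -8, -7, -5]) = [-10, -10, -9, -8, -7, -6, -5, -5, -1, -0.03, 0, 2, 3, 4, 8, 8.61, 9]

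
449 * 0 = 0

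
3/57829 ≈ 0.0000519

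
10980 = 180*61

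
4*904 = 3616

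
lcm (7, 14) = 14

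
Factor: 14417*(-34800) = -1*2^4*3^1*5^2*13^1*29^1*1109^1 = -501711600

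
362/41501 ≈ 0.00872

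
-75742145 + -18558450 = -94300595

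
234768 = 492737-257969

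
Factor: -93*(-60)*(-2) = -1*2^3*3^2*5^1*31^1 = -11160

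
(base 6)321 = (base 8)171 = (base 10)121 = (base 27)4d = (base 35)3g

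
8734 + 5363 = 14097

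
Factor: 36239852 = 2^2*11^1*17^1*48449^1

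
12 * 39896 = 478752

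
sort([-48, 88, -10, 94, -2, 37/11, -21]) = [-48, -21, -10, -2, 37/11, 88, 94]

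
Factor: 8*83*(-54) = -1*2^4*3^3*83^1 = -35856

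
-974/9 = -108 - 2/9 ≈ -108.22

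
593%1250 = 593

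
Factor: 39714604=2^2*167^1*59453^1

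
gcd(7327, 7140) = 17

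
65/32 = 2 + 1/32 ≈ 2.03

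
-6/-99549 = 2/33183 ≈ 0.0000603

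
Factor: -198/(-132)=2^(-1) * 3^1=3/2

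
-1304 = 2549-3853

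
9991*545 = 5445095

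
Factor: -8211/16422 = -1*2^(-1) = -1/2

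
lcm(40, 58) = 1160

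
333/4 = 83 + 1/4 = 83.25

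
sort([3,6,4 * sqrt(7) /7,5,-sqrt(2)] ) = [-sqrt(2),4 * sqrt(7) /7,3,5,6] 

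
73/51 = 1 + 22/51 ≈ 1.43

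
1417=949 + 468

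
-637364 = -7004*91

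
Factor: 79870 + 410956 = 2^1 * 7^1 * 35059^1 = 490826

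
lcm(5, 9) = 45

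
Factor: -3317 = -1 * 31^1 * 107^1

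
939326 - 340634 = 598692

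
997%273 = 178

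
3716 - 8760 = -5044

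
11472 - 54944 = -43472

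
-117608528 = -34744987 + -82863541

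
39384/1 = 39384 = 39384.00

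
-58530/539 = -108 - 318/539 ≈ -108.59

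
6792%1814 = 1350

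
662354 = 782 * 847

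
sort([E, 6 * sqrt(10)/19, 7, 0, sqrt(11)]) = [0, 6 * sqrt(10)/19, E, sqrt(11), 7]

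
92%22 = 4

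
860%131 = 74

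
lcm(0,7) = 0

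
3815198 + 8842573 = 12657771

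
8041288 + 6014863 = 14056151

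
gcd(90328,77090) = 2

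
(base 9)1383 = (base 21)27i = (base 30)14r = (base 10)1047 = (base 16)417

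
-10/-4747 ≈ 0.00211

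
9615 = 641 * 15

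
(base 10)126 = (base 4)1332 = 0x7e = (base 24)56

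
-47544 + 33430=-14114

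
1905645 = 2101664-196019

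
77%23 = 8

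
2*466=932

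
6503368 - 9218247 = -2714879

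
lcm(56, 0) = 0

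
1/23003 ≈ 0.0000435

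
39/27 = 13/9 ≈ 1.44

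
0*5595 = 0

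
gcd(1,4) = 1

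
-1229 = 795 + -2024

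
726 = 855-129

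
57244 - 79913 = -22669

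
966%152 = 54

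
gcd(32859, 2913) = 3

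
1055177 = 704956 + 350221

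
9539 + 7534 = 17073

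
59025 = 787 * 75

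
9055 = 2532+6523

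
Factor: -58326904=-1*2^3*7290863^1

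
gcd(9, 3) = 3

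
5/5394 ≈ 0.000927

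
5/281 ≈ 0.0178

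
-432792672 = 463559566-896352238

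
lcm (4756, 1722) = 99876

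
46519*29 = 1349051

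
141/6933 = 47/2311 ≈ 0.0203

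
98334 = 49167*2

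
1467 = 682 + 785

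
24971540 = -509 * (-49060)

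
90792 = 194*468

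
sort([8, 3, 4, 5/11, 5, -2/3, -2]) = [-2, -2/3, 5/11, 3, 4, 5, 8]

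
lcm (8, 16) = 16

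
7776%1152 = 864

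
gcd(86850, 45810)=90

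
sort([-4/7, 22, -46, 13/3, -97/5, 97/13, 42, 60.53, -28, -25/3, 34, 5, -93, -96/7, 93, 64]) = [-93, -46, -28, -97/5, -96/7, -25/3, -4/7, 13/3, 5, 97/13, 22, 34, 42, 60.53, 64, 93]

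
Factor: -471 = -1 * 3^1 * 157^1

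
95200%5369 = 3927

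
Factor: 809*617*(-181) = -1*181^1*617^1*809^1 = -90346693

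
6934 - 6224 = 710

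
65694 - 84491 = -18797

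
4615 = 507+4108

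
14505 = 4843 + 9662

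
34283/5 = 6856+3/5 = 6856.60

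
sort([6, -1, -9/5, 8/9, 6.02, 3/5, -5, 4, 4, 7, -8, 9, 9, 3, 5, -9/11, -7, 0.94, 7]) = [-8, -7, -5, -9/5, -1, -9/11, 3/5, 8/9, 0.94, 3, 4, 4, 5, 6, 6.02, 7, 7, 9, 9]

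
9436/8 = 1179 + 1/2 = 1179.50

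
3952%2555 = 1397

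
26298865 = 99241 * 265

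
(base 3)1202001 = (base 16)4f6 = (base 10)1270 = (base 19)39g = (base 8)2366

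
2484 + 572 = 3056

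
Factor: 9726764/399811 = 2^2 * 83^(-1) * 4817^(-1) * 2431691^1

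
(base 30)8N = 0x107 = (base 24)AN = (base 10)263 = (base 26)A3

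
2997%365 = 77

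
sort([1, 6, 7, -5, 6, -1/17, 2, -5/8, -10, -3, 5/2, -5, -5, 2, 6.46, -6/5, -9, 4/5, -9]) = [-10, -9, -9, -5, -5, -5, -3, -6/5, -5/8, -1/17, 4/5, 1, 2, 2, 5/2, 6, 6, 6.46, 7]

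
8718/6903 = 1 + 605/2301 ≈ 1.26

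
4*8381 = 33524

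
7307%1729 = 391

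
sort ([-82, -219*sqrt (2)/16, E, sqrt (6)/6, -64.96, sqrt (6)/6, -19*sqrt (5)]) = [-82, -64.96, -19*sqrt (5), -219*sqrt (2)/16, sqrt (6)/6, sqrt (6)/6, E]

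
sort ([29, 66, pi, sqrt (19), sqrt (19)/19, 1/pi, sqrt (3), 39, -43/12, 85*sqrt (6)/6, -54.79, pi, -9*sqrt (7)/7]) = [-54.79, -43/12, -9*sqrt (7)/7, sqrt (19)/19, 1/pi, sqrt (3), pi, pi, sqrt (19), 29, 85*sqrt (6)/6, 39, 66]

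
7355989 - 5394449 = 1961540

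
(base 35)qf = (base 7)2461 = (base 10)925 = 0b1110011101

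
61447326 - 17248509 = 44198817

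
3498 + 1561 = 5059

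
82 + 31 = 113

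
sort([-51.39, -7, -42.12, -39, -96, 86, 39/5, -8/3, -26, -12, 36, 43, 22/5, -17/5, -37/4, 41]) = [-96, -51.39, -42.12, -39, -26, -12, -37/4, -7, -17/5, -8/3, 22/5, 39/5, 36, 41, 43, 86]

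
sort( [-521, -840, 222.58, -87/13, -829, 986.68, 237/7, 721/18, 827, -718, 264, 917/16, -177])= [-840, -829, -718, -521, -177, -87/13, 237/7, 721/18, 917/16, 222.58, 264, 827, 986.68]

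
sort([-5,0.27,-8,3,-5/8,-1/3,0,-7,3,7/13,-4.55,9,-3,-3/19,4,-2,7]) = [-8,-7,-5,-4.55,-3,-2,-5/8,-1/3,-3/19,0,0.27,7/13,3,3,4,7,9]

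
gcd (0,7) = 7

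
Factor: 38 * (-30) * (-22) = 2^3 * 3^1 * 5^1 * 11^1 * 19^1 = 25080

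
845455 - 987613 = -142158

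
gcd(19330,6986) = 2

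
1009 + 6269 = 7278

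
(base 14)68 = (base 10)92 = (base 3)10102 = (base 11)84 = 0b1011100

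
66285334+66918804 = 133204138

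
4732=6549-1817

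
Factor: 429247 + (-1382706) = -1 * 13^1 * 71^1 * 1033^1 = -953459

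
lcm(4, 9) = 36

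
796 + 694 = 1490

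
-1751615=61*(-28715)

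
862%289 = 284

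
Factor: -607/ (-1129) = 607^1*1129^ (-1)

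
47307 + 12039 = 59346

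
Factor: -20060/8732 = -1 * 5^1 * 17^1 * 37^(-1) = -85/37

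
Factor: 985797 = 3^3*29^1*1259^1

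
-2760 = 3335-6095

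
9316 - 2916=6400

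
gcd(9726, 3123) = 3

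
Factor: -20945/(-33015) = 3^(-1) * 31^(-1) * 59^1 = 59/93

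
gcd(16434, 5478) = 5478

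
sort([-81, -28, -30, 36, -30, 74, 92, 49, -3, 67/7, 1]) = [-81, -30, -30, -28, -3, 1, 67/7, 36, 49, 74, 92]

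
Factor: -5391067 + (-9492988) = -1*5^1*173^1*17207^1 = -14884055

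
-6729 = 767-7496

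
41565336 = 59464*699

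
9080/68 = 133 + 9/17 ≈ 133.53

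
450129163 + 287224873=737354036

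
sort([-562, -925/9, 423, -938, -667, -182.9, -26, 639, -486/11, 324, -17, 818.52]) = [-938, -667, -562, -182.9, -925/9, -486/11, -26, -17, 324, 423, 639, 818.52]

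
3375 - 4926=-1551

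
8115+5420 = 13535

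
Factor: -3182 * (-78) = 2^2 * 3^1 * 13^1 * 37^1 * 43^1 = 248196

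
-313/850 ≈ -0.368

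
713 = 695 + 18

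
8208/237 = 2736/79 ≈ 34.63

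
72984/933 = 78+70/311 ≈ 78.23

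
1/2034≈0.000492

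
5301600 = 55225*96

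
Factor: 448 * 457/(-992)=-1 * 2^1 * 7^1 * 31^(-1) * 457^1=-6398/31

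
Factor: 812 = 2^2 * 7^1 * 29^1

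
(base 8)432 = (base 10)282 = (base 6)1150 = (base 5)2112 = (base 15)13c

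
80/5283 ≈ 0.0151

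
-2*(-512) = 1024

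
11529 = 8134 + 3395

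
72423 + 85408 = 157831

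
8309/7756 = 1+79/1108 ≈ 1.07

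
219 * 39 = 8541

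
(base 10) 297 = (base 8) 451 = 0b100101001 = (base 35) 8h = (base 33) 90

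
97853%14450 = 11153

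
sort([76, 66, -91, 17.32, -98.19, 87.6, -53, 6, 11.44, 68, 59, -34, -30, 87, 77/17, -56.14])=[-98.19, -91, -56.14, -53, -34, -30, 77/17, 6, 11.44, 17.32, 59, 66, 68, 76, 87, 87.6]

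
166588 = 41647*4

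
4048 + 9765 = 13813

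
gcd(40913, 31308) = 1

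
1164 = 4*291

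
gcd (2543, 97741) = 1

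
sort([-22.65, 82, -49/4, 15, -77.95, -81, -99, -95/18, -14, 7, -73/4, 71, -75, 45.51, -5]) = [-99, -81, -77.95, -75, -22.65, -73/4, -14, -49/4, -95/18, -5, 7, 15, 45.51, 71, 82]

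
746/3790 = 373/1895 ≈ 0.197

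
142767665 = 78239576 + 64528089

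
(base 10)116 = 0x74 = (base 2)1110100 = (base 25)4g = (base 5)431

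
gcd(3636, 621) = 9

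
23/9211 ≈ 0.00250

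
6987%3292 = 403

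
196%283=196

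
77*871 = 67067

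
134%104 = 30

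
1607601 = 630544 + 977057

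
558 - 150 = 408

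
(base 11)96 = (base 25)45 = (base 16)69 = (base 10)105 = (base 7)210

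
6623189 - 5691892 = 931297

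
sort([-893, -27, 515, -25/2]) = [-893, -27, -25/2, 515]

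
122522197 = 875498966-752976769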